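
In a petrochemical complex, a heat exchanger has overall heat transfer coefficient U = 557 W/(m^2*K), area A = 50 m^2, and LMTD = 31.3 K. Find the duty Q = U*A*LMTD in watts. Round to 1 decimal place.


Q = U * A * LMTD
Q = 557 * 50 * 31.3
Q = 871705.0 W


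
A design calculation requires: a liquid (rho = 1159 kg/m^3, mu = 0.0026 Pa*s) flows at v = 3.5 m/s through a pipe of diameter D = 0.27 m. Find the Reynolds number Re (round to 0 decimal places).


Re = rho * v * D / mu
Re = 1159 * 3.5 * 0.27 / 0.0026
Re = 1095.255 / 0.0026
Re = 421252


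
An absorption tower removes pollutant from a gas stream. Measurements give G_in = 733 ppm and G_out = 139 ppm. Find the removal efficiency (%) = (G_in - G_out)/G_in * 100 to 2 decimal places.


Efficiency = (G_in - G_out) / G_in * 100%
Efficiency = (733 - 139) / 733 * 100
Efficiency = 594 / 733 * 100
Efficiency = 81.04%


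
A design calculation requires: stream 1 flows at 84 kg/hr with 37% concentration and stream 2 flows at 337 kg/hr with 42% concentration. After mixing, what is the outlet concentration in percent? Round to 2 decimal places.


Mass balance on solute: F1*x1 + F2*x2 = F3*x3
F3 = F1 + F2 = 84 + 337 = 421 kg/hr
x3 = (F1*x1 + F2*x2)/F3
x3 = (84*0.37 + 337*0.42) / 421
x3 = 41.00%


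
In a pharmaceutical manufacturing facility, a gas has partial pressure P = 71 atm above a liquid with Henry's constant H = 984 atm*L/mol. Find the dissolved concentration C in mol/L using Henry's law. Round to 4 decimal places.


C = P / H
C = 71 / 984
C = 0.0722 mol/L


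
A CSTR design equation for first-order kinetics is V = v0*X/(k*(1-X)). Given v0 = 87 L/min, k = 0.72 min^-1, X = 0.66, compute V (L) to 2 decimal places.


V = v0 * X / (k * (1 - X))
V = 87 * 0.66 / (0.72 * (1 - 0.66))
V = 57.42 / (0.72 * 0.34)
V = 57.42 / 0.2448
V = 234.56 L


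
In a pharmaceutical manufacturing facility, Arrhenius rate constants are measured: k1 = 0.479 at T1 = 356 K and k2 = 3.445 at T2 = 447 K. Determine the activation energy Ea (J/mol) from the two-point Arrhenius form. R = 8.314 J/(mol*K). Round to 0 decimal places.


Ea = R * ln(k2/k1) / (1/T1 - 1/T2)
ln(k2/k1) = ln(3.445/0.479) = 1.9729786
1/T1 - 1/T2 = 1/356 - 1/447 = 0.000571852299
Ea = 8.314 * 1.9729786 / 0.000571852299
Ea = 28685 J/mol


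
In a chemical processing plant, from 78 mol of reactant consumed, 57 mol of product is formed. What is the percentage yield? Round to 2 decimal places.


Yield = (moles product / moles consumed) * 100%
Yield = (57 / 78) * 100
Yield = 0.7308 * 100
Yield = 73.08%


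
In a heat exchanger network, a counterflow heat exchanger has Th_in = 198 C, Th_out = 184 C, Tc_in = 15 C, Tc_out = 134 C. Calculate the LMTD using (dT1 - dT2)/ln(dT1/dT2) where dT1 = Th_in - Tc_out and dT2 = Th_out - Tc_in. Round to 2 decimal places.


dT1 = Th_in - Tc_out = 198 - 134 = 64
dT2 = Th_out - Tc_in = 184 - 15 = 169
LMTD = (dT1 - dT2) / ln(dT1/dT2)
LMTD = (64 - 169) / ln(64/169)
LMTD = 108.13 K


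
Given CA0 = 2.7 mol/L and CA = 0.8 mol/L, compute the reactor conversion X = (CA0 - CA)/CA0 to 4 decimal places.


X = (CA0 - CA) / CA0
X = (2.7 - 0.8) / 2.7
X = 1.9 / 2.7
X = 0.7037


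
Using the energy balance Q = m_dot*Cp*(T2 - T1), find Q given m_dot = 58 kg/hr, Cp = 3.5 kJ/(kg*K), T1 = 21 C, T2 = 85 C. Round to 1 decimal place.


Q = m_dot * Cp * (T2 - T1)
Q = 58 * 3.5 * (85 - 21)
Q = 58 * 3.5 * 64
Q = 12992.0 kJ/hr


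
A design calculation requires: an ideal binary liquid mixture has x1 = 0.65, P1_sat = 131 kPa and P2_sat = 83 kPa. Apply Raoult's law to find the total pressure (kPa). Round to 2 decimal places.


P = x1*P1_sat + x2*P2_sat
x2 = 1 - x1 = 1 - 0.65 = 0.35
P = 0.65*131 + 0.35*83
P = 85.15 + 29.05
P = 114.20 kPa


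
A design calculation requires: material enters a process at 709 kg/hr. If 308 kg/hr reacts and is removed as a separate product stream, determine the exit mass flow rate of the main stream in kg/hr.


Steady-state mass balance on the main outlet: F_out = F_in - F_removed
F_out = 709 - 308
F_out = 401 kg/hr


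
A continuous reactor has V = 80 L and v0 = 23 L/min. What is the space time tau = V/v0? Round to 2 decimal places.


tau = V / v0
tau = 80 / 23
tau = 3.48 min


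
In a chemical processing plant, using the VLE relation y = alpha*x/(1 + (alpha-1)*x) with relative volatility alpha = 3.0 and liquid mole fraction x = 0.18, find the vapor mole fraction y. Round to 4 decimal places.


y = alpha*x / (1 + (alpha-1)*x)
y = 3.0*0.18 / (1 + (3.0-1)*0.18)
y = 0.54 / (1 + 0.36)
y = 0.54 / 1.36
y = 0.3971


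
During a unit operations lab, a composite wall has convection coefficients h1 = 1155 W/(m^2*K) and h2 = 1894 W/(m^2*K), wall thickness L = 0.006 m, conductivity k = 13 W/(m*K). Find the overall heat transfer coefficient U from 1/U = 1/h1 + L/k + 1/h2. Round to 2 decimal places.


1/U = 1/h1 + L/k + 1/h2
1/U = 1/1155 + 0.006/13 + 1/1894
1/U = 0.0008658009 + 0.0004615385 + 0.0005279831
1/U = 0.0018553225
U = 538.99 W/(m^2*K)


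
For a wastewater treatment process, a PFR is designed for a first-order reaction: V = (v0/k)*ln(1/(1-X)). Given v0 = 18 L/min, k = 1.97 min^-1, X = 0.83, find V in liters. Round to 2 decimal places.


V = (v0/k) * ln(1/(1-X))
V = (18/1.97) * ln(1/(1-0.83))
V = 9.137056 * ln(5.882353)
V = 9.137056 * 1.771957
V = 16.19 L


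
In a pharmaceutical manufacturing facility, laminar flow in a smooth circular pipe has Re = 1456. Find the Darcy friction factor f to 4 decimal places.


f = 64 / Re
f = 64 / 1456
f = 0.0440


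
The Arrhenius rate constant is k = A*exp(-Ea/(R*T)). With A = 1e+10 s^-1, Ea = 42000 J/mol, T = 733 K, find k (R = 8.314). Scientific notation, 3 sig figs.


k = A * exp(-Ea/(R*T))
k = 1e+10 * exp(-42000 / (8.314 * 733))
k = 1e+10 * exp(-6.891842)
k = 1.02e+07


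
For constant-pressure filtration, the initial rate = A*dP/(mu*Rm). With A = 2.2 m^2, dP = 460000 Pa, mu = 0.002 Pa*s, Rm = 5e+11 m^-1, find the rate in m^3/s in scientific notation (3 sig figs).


rate = A * dP / (mu * Rm)
rate = 2.2 * 460000 / (0.002 * 5e+11)
rate = 1012000.0 / 1.000e+09
rate = 1.01e-03 m^3/s


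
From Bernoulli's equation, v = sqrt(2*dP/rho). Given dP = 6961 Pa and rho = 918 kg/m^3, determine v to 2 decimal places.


v = sqrt(2*dP/rho)
v = sqrt(2*6961/918)
v = sqrt(15.165577)
v = 3.89 m/s


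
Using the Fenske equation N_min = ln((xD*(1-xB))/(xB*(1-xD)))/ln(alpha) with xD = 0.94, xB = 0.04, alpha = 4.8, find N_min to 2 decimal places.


N_min = ln((xD*(1-xB))/(xB*(1-xD))) / ln(alpha)
Numerator inside ln: 0.9024 / 0.0024 = 376.0
ln(376.0) = 5.929589
ln(alpha) = ln(4.8) = 1.568616
N_min = 5.929589 / 1.568616 = 3.78


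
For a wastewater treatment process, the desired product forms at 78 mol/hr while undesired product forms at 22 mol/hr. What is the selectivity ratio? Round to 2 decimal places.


S = desired product rate / undesired product rate
S = 78 / 22
S = 3.55


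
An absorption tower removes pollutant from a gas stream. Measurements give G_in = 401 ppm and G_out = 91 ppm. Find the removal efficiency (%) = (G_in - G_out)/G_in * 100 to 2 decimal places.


Efficiency = (G_in - G_out) / G_in * 100%
Efficiency = (401 - 91) / 401 * 100
Efficiency = 310 / 401 * 100
Efficiency = 77.31%


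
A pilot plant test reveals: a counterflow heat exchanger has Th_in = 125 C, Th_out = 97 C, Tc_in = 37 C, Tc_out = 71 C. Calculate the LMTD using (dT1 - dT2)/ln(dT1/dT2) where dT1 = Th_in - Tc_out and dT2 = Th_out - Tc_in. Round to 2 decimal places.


dT1 = Th_in - Tc_out = 125 - 71 = 54
dT2 = Th_out - Tc_in = 97 - 37 = 60
LMTD = (dT1 - dT2) / ln(dT1/dT2)
LMTD = (54 - 60) / ln(54/60)
LMTD = 56.95 K


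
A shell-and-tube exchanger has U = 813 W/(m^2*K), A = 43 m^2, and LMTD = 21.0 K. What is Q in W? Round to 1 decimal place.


Q = U * A * LMTD
Q = 813 * 43 * 21.0
Q = 734139.0 W


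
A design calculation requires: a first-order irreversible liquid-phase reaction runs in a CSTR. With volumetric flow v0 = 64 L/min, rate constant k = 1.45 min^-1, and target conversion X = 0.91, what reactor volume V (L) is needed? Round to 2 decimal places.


V = v0 * X / (k * (1 - X))
V = 64 * 0.91 / (1.45 * (1 - 0.91))
V = 58.24 / (1.45 * 0.09)
V = 58.24 / 0.1305
V = 446.28 L


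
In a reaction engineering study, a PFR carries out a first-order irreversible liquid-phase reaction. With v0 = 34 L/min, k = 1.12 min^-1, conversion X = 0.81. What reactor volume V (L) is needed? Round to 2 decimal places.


V = (v0/k) * ln(1/(1-X))
V = (34/1.12) * ln(1/(1-0.81))
V = 30.357143 * ln(5.263158)
V = 30.357143 * 1.660731
V = 50.42 L


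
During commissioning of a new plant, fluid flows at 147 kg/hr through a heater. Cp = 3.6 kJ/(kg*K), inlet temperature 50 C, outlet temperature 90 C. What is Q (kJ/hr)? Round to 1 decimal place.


Q = m_dot * Cp * (T2 - T1)
Q = 147 * 3.6 * (90 - 50)
Q = 147 * 3.6 * 40
Q = 21168.0 kJ/hr


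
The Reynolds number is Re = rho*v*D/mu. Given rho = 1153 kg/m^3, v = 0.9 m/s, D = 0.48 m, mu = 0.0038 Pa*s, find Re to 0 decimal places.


Re = rho * v * D / mu
Re = 1153 * 0.9 * 0.48 / 0.0038
Re = 498.096 / 0.0038
Re = 131078


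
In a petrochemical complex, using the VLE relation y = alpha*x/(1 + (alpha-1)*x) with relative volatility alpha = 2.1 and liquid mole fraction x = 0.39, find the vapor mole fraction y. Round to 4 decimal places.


y = alpha*x / (1 + (alpha-1)*x)
y = 2.1*0.39 / (1 + (2.1-1)*0.39)
y = 0.819 / (1 + 0.429)
y = 0.819 / 1.429
y = 0.5731


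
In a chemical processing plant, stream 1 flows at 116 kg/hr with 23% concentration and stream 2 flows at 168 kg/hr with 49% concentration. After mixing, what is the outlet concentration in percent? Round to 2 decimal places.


Mass balance on solute: F1*x1 + F2*x2 = F3*x3
F3 = F1 + F2 = 116 + 168 = 284 kg/hr
x3 = (F1*x1 + F2*x2)/F3
x3 = (116*0.23 + 168*0.49) / 284
x3 = 38.38%


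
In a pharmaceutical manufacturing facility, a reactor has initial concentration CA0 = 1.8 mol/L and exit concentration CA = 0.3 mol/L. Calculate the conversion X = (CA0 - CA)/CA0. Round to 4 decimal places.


X = (CA0 - CA) / CA0
X = (1.8 - 0.3) / 1.8
X = 1.5 / 1.8
X = 0.8333


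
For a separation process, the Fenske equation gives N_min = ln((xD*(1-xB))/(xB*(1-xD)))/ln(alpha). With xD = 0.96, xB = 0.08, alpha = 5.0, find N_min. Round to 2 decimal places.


N_min = ln((xD*(1-xB))/(xB*(1-xD))) / ln(alpha)
Numerator inside ln: 0.8832 / 0.0032 = 276.0
ln(276.0) = 5.620401
ln(alpha) = ln(5.0) = 1.609438
N_min = 5.620401 / 1.609438 = 3.49


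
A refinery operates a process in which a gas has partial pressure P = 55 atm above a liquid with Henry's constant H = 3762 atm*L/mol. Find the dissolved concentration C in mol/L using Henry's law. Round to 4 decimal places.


C = P / H
C = 55 / 3762
C = 0.0146 mol/L


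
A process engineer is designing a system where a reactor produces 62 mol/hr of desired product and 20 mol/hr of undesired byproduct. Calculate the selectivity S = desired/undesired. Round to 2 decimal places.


S = desired product rate / undesired product rate
S = 62 / 20
S = 3.10


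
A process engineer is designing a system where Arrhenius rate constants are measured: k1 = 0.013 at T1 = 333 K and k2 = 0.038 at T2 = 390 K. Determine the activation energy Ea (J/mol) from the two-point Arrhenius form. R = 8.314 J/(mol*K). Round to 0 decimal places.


Ea = R * ln(k2/k1) / (1/T1 - 1/T2)
ln(k2/k1) = ln(0.038/0.013) = 1.0726368
1/T1 - 1/T2 = 1/333 - 1/390 = 0.000438900439
Ea = 8.314 * 1.0726368 / 0.000438900439
Ea = 20319 J/mol


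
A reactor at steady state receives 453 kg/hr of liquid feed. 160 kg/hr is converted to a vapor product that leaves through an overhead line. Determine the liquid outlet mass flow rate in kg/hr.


Steady-state mass balance on the main outlet: F_out = F_in - F_removed
F_out = 453 - 160
F_out = 293 kg/hr


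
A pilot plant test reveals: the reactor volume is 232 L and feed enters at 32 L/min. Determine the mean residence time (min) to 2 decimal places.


tau = V / v0
tau = 232 / 32
tau = 7.25 min


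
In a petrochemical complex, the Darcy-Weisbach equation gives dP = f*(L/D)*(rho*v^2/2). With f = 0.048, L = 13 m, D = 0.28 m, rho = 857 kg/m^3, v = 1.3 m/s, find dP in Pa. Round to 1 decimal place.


dP = f * (L/D) * (rho*v^2/2)
dP = 0.048 * (13/0.28) * (857*1.3^2/2)
L/D = 46.42857143
rho*v^2/2 = 857*1.69/2 = 724.165
dP = 0.048 * 46.42857143 * 724.165
dP = 1613.9 Pa


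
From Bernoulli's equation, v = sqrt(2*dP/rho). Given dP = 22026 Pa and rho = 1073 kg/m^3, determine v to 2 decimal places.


v = sqrt(2*dP/rho)
v = sqrt(2*22026/1073)
v = sqrt(41.054986)
v = 6.41 m/s


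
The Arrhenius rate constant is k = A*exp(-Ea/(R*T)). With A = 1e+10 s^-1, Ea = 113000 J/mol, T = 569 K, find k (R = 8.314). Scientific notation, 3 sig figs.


k = A * exp(-Ea/(R*T))
k = 1e+10 * exp(-113000 / (8.314 * 569))
k = 1e+10 * exp(-23.8867)
k = 4.23e-01


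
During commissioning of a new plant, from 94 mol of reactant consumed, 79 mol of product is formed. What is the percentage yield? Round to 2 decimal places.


Yield = (moles product / moles consumed) * 100%
Yield = (79 / 94) * 100
Yield = 0.8404 * 100
Yield = 84.04%


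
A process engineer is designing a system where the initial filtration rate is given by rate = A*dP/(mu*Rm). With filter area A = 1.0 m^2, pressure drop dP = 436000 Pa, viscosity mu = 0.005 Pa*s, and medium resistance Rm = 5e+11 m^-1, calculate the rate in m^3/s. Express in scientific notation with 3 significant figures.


rate = A * dP / (mu * Rm)
rate = 1.0 * 436000 / (0.005 * 5e+11)
rate = 436000.0 / 2.500e+09
rate = 1.74e-04 m^3/s


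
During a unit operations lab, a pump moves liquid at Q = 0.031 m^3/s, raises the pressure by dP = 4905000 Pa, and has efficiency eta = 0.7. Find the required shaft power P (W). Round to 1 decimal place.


P = Q * dP / eta
P = 0.031 * 4905000 / 0.7
P = 152055.0 / 0.7
P = 217221.4 W


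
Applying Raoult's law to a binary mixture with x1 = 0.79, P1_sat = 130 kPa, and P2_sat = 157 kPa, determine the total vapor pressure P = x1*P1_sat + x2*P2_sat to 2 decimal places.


P = x1*P1_sat + x2*P2_sat
x2 = 1 - x1 = 1 - 0.79 = 0.21
P = 0.79*130 + 0.21*157
P = 102.7 + 32.97
P = 135.67 kPa


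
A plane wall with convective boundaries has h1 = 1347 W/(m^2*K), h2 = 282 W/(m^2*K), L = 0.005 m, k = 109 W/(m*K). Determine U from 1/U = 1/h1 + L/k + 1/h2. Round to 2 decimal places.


1/U = 1/h1 + L/k + 1/h2
1/U = 1/1347 + 0.005/109 + 1/282
1/U = 0.0007423905 + 4.58716e-05 + 0.0035460993
1/U = 0.0043343614
U = 230.71 W/(m^2*K)


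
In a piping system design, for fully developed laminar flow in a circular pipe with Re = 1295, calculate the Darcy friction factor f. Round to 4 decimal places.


f = 64 / Re
f = 64 / 1295
f = 0.0494


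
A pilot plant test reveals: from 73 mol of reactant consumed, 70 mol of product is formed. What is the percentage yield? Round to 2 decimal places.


Yield = (moles product / moles consumed) * 100%
Yield = (70 / 73) * 100
Yield = 0.9589 * 100
Yield = 95.89%


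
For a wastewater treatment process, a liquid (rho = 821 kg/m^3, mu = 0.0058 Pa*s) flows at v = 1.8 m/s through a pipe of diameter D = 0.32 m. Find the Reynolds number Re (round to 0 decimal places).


Re = rho * v * D / mu
Re = 821 * 1.8 * 0.32 / 0.0058
Re = 472.896 / 0.0058
Re = 81534


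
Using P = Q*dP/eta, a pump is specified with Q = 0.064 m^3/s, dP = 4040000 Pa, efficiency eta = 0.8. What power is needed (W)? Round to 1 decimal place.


P = Q * dP / eta
P = 0.064 * 4040000 / 0.8
P = 258560.0 / 0.8
P = 323200.0 W


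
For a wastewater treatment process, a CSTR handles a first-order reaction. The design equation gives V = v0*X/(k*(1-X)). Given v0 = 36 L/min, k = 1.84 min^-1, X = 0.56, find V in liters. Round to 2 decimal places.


V = v0 * X / (k * (1 - X))
V = 36 * 0.56 / (1.84 * (1 - 0.56))
V = 20.16 / (1.84 * 0.44)
V = 20.16 / 0.8096
V = 24.90 L


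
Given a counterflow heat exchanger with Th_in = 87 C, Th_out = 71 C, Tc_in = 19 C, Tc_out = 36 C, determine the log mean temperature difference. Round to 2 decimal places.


dT1 = Th_in - Tc_out = 87 - 36 = 51
dT2 = Th_out - Tc_in = 71 - 19 = 52
LMTD = (dT1 - dT2) / ln(dT1/dT2)
LMTD = (51 - 52) / ln(51/52)
LMTD = 51.50 K


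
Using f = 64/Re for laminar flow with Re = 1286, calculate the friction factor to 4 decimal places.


f = 64 / Re
f = 64 / 1286
f = 0.0498


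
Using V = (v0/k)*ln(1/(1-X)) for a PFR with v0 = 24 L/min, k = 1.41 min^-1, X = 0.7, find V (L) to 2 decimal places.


V = (v0/k) * ln(1/(1-X))
V = (24/1.41) * ln(1/(1-0.7))
V = 17.021277 * ln(3.333333)
V = 17.021277 * 1.203973
V = 20.49 L


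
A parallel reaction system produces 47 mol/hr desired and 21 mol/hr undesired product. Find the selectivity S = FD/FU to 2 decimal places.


S = desired product rate / undesired product rate
S = 47 / 21
S = 2.24


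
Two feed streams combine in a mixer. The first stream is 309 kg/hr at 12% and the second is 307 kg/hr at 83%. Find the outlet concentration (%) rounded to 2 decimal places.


Mass balance on solute: F1*x1 + F2*x2 = F3*x3
F3 = F1 + F2 = 309 + 307 = 616 kg/hr
x3 = (F1*x1 + F2*x2)/F3
x3 = (309*0.12 + 307*0.83) / 616
x3 = 47.38%


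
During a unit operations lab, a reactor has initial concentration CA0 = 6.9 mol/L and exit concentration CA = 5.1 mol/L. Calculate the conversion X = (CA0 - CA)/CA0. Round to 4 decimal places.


X = (CA0 - CA) / CA0
X = (6.9 - 5.1) / 6.9
X = 1.8 / 6.9
X = 0.2609


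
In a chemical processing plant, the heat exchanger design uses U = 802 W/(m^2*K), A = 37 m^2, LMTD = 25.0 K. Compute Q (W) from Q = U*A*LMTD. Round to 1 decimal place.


Q = U * A * LMTD
Q = 802 * 37 * 25.0
Q = 741850.0 W


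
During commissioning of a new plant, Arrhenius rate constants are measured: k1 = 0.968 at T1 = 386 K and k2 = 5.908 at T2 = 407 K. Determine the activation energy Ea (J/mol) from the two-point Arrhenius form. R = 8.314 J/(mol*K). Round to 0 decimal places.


Ea = R * ln(k2/k1) / (1/T1 - 1/T2)
ln(k2/k1) = ln(5.908/0.968) = 1.8088306
1/T1 - 1/T2 = 1/386 - 1/407 = 0.000133671118
Ea = 8.314 * 1.8088306 / 0.000133671118
Ea = 112505 J/mol


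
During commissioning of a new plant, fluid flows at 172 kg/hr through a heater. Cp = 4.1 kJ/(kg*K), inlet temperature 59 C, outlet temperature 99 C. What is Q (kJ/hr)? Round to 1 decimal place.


Q = m_dot * Cp * (T2 - T1)
Q = 172 * 4.1 * (99 - 59)
Q = 172 * 4.1 * 40
Q = 28208.0 kJ/hr


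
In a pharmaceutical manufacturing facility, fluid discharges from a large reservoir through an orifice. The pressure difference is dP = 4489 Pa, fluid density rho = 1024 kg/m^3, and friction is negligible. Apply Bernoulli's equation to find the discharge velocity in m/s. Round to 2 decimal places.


v = sqrt(2*dP/rho)
v = sqrt(2*4489/1024)
v = sqrt(8.767578)
v = 2.96 m/s


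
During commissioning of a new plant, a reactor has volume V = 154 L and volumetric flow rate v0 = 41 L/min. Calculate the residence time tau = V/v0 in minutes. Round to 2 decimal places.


tau = V / v0
tau = 154 / 41
tau = 3.76 min


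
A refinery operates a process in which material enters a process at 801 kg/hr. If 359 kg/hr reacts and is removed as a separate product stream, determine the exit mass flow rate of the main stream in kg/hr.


Steady-state mass balance on the main outlet: F_out = F_in - F_removed
F_out = 801 - 359
F_out = 442 kg/hr


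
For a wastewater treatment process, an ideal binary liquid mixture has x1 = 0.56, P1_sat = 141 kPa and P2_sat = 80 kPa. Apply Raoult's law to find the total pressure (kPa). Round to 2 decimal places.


P = x1*P1_sat + x2*P2_sat
x2 = 1 - x1 = 1 - 0.56 = 0.44
P = 0.56*141 + 0.44*80
P = 78.96 + 35.2
P = 114.16 kPa


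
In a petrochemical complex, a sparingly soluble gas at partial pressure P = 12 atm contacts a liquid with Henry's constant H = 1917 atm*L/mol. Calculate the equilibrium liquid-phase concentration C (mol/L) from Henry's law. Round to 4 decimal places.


C = P / H
C = 12 / 1917
C = 0.0063 mol/L


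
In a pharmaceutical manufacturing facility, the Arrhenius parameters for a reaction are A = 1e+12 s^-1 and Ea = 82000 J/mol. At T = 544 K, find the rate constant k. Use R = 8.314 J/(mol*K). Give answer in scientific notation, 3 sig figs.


k = A * exp(-Ea/(R*T))
k = 1e+12 * exp(-82000 / (8.314 * 544))
k = 1e+12 * exp(-18.130298)
k = 1.34e+04


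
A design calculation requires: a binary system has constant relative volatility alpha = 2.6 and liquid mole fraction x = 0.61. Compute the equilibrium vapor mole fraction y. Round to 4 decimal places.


y = alpha*x / (1 + (alpha-1)*x)
y = 2.6*0.61 / (1 + (2.6-1)*0.61)
y = 1.586 / (1 + 0.976)
y = 1.586 / 1.976
y = 0.8026


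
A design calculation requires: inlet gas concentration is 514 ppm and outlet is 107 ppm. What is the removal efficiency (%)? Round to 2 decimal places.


Efficiency = (G_in - G_out) / G_in * 100%
Efficiency = (514 - 107) / 514 * 100
Efficiency = 407 / 514 * 100
Efficiency = 79.18%


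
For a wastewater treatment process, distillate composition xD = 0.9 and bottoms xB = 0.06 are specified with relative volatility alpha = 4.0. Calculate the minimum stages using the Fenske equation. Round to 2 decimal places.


N_min = ln((xD*(1-xB))/(xB*(1-xD))) / ln(alpha)
Numerator inside ln: 0.846 / 0.006 = 141.0
ln(141.0) = 4.94876
ln(alpha) = ln(4.0) = 1.386294
N_min = 4.94876 / 1.386294 = 3.57


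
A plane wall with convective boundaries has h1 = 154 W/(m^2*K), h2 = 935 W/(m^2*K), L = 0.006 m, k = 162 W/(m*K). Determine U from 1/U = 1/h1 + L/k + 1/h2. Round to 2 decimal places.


1/U = 1/h1 + L/k + 1/h2
1/U = 1/154 + 0.006/162 + 1/935
1/U = 0.0064935065 + 3.7037e-05 + 0.0010695187
1/U = 0.0076000622
U = 131.58 W/(m^2*K)


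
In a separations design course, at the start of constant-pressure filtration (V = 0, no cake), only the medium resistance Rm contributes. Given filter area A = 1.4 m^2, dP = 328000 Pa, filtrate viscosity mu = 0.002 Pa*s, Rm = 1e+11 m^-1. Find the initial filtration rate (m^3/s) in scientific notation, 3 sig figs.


rate = A * dP / (mu * Rm)
rate = 1.4 * 328000 / (0.002 * 1e+11)
rate = 459200.0 / 2.000e+08
rate = 2.30e-03 m^3/s


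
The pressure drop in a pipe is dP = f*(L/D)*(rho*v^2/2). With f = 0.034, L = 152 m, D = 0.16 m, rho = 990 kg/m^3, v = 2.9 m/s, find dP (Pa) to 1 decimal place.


dP = f * (L/D) * (rho*v^2/2)
dP = 0.034 * (152/0.16) * (990*2.9^2/2)
L/D = 950.0
rho*v^2/2 = 990*8.41/2 = 4162.95
dP = 0.034 * 950.0 * 4162.95
dP = 134463.3 Pa


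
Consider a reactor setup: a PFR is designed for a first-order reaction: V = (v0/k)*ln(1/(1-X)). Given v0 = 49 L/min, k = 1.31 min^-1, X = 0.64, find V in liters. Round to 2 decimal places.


V = (v0/k) * ln(1/(1-X))
V = (49/1.31) * ln(1/(1-0.64))
V = 37.40458 * ln(2.777778)
V = 37.40458 * 1.021651
V = 38.21 L


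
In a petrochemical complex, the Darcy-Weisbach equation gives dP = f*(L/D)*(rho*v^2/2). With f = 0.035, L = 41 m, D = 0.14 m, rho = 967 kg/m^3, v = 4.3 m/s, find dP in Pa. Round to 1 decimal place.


dP = f * (L/D) * (rho*v^2/2)
dP = 0.035 * (41/0.14) * (967*4.3^2/2)
L/D = 292.85714286
rho*v^2/2 = 967*18.49/2 = 8939.915
dP = 0.035 * 292.85714286 * 8939.915
dP = 91634.1 Pa


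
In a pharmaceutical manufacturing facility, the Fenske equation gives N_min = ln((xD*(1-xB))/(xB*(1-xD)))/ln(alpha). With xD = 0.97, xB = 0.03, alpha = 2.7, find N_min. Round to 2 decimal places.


N_min = ln((xD*(1-xB))/(xB*(1-xD))) / ln(alpha)
Numerator inside ln: 0.9409 / 0.0009 = 1045.444444
ln(1045.444444) = 6.952197
ln(alpha) = ln(2.7) = 0.993252
N_min = 6.952197 / 0.993252 = 7.00


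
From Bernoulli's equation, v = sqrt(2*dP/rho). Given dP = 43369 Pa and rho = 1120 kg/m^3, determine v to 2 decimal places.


v = sqrt(2*dP/rho)
v = sqrt(2*43369/1120)
v = sqrt(77.444643)
v = 8.80 m/s


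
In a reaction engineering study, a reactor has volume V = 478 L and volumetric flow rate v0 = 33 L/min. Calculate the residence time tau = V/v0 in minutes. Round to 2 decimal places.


tau = V / v0
tau = 478 / 33
tau = 14.48 min


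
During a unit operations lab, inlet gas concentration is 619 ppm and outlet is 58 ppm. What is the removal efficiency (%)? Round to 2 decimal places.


Efficiency = (G_in - G_out) / G_in * 100%
Efficiency = (619 - 58) / 619 * 100
Efficiency = 561 / 619 * 100
Efficiency = 90.63%


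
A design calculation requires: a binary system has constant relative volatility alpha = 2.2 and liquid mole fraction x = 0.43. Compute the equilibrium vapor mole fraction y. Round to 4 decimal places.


y = alpha*x / (1 + (alpha-1)*x)
y = 2.2*0.43 / (1 + (2.2-1)*0.43)
y = 0.946 / (1 + 0.516)
y = 0.946 / 1.516
y = 0.6240


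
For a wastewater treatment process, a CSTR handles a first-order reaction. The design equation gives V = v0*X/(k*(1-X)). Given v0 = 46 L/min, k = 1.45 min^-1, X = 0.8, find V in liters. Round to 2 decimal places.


V = v0 * X / (k * (1 - X))
V = 46 * 0.8 / (1.45 * (1 - 0.8))
V = 36.8 / (1.45 * 0.2)
V = 36.8 / 0.29
V = 126.90 L


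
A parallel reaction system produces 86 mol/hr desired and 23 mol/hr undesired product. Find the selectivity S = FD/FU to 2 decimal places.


S = desired product rate / undesired product rate
S = 86 / 23
S = 3.74


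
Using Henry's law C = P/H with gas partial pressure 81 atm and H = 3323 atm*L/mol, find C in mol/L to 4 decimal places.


C = P / H
C = 81 / 3323
C = 0.0244 mol/L


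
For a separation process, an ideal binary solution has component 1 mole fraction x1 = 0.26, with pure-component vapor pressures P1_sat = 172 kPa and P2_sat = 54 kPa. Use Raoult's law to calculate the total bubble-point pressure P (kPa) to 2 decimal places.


P = x1*P1_sat + x2*P2_sat
x2 = 1 - x1 = 1 - 0.26 = 0.74
P = 0.26*172 + 0.74*54
P = 44.72 + 39.96
P = 84.68 kPa


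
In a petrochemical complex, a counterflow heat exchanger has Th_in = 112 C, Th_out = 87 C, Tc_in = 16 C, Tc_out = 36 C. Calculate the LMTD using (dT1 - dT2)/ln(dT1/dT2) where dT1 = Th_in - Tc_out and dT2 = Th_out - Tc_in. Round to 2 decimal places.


dT1 = Th_in - Tc_out = 112 - 36 = 76
dT2 = Th_out - Tc_in = 87 - 16 = 71
LMTD = (dT1 - dT2) / ln(dT1/dT2)
LMTD = (76 - 71) / ln(76/71)
LMTD = 73.47 K


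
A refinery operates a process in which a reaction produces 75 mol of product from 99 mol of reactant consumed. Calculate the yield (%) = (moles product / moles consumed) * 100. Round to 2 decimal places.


Yield = (moles product / moles consumed) * 100%
Yield = (75 / 99) * 100
Yield = 0.7576 * 100
Yield = 75.76%


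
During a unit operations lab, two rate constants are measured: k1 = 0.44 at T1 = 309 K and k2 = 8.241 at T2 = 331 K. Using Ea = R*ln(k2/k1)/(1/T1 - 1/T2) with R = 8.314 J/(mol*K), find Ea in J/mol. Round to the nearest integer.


Ea = R * ln(k2/k1) / (1/T1 - 1/T2)
ln(k2/k1) = ln(8.241/0.44) = 2.9301022
1/T1 - 1/T2 = 1/309 - 1/331 = 0.000215097918
Ea = 8.314 * 2.9301022 / 0.000215097918
Ea = 113255 J/mol


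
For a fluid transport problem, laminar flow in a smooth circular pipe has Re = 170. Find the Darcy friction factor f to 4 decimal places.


f = 64 / Re
f = 64 / 170
f = 0.3765


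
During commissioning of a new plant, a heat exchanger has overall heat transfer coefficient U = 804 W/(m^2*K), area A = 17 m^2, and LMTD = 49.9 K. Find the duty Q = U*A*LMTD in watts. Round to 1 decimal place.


Q = U * A * LMTD
Q = 804 * 17 * 49.9
Q = 682033.2 W


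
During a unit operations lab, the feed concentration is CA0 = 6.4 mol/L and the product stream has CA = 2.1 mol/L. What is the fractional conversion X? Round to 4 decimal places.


X = (CA0 - CA) / CA0
X = (6.4 - 2.1) / 6.4
X = 4.3 / 6.4
X = 0.6719


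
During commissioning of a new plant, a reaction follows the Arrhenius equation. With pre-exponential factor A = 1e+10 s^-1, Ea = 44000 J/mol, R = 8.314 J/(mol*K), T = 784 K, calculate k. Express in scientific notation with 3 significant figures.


k = A * exp(-Ea/(R*T))
k = 1e+10 * exp(-44000 / (8.314 * 784))
k = 1e+10 * exp(-6.750355)
k = 1.17e+07


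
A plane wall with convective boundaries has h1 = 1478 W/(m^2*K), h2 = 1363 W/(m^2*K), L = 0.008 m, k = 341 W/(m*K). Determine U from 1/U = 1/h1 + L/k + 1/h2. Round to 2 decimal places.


1/U = 1/h1 + L/k + 1/h2
1/U = 1/1478 + 0.008/341 + 1/1363
1/U = 0.00067659 + 2.34604e-05 + 0.0007336757
1/U = 0.0014337261
U = 697.48 W/(m^2*K)


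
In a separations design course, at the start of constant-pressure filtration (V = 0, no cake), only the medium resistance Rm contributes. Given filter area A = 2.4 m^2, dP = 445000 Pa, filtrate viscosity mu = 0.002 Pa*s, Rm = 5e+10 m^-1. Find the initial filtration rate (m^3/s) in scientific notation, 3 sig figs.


rate = A * dP / (mu * Rm)
rate = 2.4 * 445000 / (0.002 * 5e+10)
rate = 1068000.0 / 1.000e+08
rate = 1.07e-02 m^3/s


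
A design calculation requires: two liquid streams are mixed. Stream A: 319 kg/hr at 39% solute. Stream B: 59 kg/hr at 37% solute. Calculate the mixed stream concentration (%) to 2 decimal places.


Mass balance on solute: F1*x1 + F2*x2 = F3*x3
F3 = F1 + F2 = 319 + 59 = 378 kg/hr
x3 = (F1*x1 + F2*x2)/F3
x3 = (319*0.39 + 59*0.37) / 378
x3 = 38.69%


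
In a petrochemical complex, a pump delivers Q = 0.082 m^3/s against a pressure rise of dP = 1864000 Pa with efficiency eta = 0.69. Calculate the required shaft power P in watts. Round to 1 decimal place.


P = Q * dP / eta
P = 0.082 * 1864000 / 0.69
P = 152848.0 / 0.69
P = 221518.8 W


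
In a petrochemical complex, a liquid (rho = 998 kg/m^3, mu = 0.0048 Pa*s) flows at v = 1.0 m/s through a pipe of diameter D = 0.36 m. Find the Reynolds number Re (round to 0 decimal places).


Re = rho * v * D / mu
Re = 998 * 1.0 * 0.36 / 0.0048
Re = 359.28 / 0.0048
Re = 74850


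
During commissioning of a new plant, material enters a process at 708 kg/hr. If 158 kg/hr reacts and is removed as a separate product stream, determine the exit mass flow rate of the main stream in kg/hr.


Steady-state mass balance on the main outlet: F_out = F_in - F_removed
F_out = 708 - 158
F_out = 550 kg/hr


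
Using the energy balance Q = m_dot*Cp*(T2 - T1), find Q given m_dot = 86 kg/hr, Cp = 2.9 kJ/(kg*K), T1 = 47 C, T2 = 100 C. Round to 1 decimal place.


Q = m_dot * Cp * (T2 - T1)
Q = 86 * 2.9 * (100 - 47)
Q = 86 * 2.9 * 53
Q = 13218.2 kJ/hr


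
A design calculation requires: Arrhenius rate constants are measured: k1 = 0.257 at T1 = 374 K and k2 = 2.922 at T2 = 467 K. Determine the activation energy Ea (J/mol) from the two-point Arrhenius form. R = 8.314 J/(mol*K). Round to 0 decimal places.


Ea = R * ln(k2/k1) / (1/T1 - 1/T2)
ln(k2/k1) = ln(2.922/0.257) = 2.4309475
1/T1 - 1/T2 = 1/374 - 1/467 = 0.000532469168
Ea = 8.314 * 2.4309475 / 0.000532469168
Ea = 37957 J/mol


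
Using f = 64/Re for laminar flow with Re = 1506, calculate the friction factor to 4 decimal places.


f = 64 / Re
f = 64 / 1506
f = 0.0425


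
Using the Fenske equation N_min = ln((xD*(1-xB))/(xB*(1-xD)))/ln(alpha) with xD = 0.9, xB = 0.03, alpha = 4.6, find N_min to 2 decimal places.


N_min = ln((xD*(1-xB))/(xB*(1-xD))) / ln(alpha)
Numerator inside ln: 0.873 / 0.003 = 291.0
ln(291.0) = 5.673323
ln(alpha) = ln(4.6) = 1.526056
N_min = 5.673323 / 1.526056 = 3.72


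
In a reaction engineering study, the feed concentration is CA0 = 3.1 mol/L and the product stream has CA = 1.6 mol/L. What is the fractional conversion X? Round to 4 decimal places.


X = (CA0 - CA) / CA0
X = (3.1 - 1.6) / 3.1
X = 1.5 / 3.1
X = 0.4839


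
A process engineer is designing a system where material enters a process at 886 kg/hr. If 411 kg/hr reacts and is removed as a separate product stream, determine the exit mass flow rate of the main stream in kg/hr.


Steady-state mass balance on the main outlet: F_out = F_in - F_removed
F_out = 886 - 411
F_out = 475 kg/hr


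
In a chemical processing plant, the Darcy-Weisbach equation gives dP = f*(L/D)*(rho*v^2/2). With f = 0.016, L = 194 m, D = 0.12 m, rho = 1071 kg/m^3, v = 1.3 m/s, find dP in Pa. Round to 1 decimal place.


dP = f * (L/D) * (rho*v^2/2)
dP = 0.016 * (194/0.12) * (1071*1.3^2/2)
L/D = 1616.66666667
rho*v^2/2 = 1071*1.69/2 = 904.995
dP = 0.016 * 1616.66666667 * 904.995
dP = 23409.2 Pa


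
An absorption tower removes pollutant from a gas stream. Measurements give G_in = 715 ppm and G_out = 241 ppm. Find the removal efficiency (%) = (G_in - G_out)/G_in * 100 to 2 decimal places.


Efficiency = (G_in - G_out) / G_in * 100%
Efficiency = (715 - 241) / 715 * 100
Efficiency = 474 / 715 * 100
Efficiency = 66.29%


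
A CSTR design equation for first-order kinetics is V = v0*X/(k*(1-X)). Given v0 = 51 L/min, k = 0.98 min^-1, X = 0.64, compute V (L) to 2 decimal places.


V = v0 * X / (k * (1 - X))
V = 51 * 0.64 / (0.98 * (1 - 0.64))
V = 32.64 / (0.98 * 0.36)
V = 32.64 / 0.3528
V = 92.52 L


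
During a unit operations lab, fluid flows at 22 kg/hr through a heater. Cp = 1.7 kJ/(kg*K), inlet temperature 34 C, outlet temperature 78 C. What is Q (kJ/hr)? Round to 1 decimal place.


Q = m_dot * Cp * (T2 - T1)
Q = 22 * 1.7 * (78 - 34)
Q = 22 * 1.7 * 44
Q = 1645.6 kJ/hr


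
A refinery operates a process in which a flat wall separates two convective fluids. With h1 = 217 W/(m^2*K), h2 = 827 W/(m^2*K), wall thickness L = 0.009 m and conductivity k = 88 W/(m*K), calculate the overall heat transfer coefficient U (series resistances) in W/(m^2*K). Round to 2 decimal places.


1/U = 1/h1 + L/k + 1/h2
1/U = 1/217 + 0.009/88 + 1/827
1/U = 0.0046082949 + 0.0001022727 + 0.0012091898
1/U = 0.0059197574
U = 168.93 W/(m^2*K)


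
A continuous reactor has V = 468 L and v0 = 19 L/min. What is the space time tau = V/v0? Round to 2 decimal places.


tau = V / v0
tau = 468 / 19
tau = 24.63 min


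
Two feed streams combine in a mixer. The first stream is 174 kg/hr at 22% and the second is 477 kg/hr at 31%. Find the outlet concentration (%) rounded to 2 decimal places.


Mass balance on solute: F1*x1 + F2*x2 = F3*x3
F3 = F1 + F2 = 174 + 477 = 651 kg/hr
x3 = (F1*x1 + F2*x2)/F3
x3 = (174*0.22 + 477*0.31) / 651
x3 = 28.59%


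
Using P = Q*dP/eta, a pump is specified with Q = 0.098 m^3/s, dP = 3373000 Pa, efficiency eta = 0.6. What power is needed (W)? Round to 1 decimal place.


P = Q * dP / eta
P = 0.098 * 3373000 / 0.6
P = 330554.0 / 0.6
P = 550923.3 W


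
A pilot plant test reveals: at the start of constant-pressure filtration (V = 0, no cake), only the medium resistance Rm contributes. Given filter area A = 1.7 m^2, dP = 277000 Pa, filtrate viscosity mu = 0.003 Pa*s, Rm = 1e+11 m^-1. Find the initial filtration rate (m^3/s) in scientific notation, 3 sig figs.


rate = A * dP / (mu * Rm)
rate = 1.7 * 277000 / (0.003 * 1e+11)
rate = 470900.0 / 3.000e+08
rate = 1.57e-03 m^3/s


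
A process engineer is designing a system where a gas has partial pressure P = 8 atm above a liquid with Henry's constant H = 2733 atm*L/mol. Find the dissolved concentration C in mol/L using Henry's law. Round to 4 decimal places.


C = P / H
C = 8 / 2733
C = 0.0029 mol/L


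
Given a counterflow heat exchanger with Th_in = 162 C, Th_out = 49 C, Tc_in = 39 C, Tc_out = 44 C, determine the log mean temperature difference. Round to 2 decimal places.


dT1 = Th_in - Tc_out = 162 - 44 = 118
dT2 = Th_out - Tc_in = 49 - 39 = 10
LMTD = (dT1 - dT2) / ln(dT1/dT2)
LMTD = (118 - 10) / ln(118/10)
LMTD = 43.76 K


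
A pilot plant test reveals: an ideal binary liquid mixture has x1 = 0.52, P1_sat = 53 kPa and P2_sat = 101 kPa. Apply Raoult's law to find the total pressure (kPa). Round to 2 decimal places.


P = x1*P1_sat + x2*P2_sat
x2 = 1 - x1 = 1 - 0.52 = 0.48
P = 0.52*53 + 0.48*101
P = 27.56 + 48.48
P = 76.04 kPa


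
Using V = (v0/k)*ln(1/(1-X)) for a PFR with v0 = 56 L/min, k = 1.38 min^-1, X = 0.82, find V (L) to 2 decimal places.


V = (v0/k) * ln(1/(1-X))
V = (56/1.38) * ln(1/(1-0.82))
V = 40.57971 * ln(5.555556)
V = 40.57971 * 1.714799
V = 69.59 L


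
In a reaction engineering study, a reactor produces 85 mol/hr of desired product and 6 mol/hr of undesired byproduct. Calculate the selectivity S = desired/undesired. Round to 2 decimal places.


S = desired product rate / undesired product rate
S = 85 / 6
S = 14.17


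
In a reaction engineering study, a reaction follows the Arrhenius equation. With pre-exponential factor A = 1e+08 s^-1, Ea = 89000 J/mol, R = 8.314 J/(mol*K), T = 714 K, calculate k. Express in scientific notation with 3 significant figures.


k = A * exp(-Ea/(R*T))
k = 1e+08 * exp(-89000 / (8.314 * 714))
k = 1e+08 * exp(-14.992766)
k = 3.08e+01


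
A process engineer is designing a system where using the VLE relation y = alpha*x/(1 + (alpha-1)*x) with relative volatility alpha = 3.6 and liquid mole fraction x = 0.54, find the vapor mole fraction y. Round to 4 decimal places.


y = alpha*x / (1 + (alpha-1)*x)
y = 3.6*0.54 / (1 + (3.6-1)*0.54)
y = 1.944 / (1 + 1.404)
y = 1.944 / 2.404
y = 0.8087


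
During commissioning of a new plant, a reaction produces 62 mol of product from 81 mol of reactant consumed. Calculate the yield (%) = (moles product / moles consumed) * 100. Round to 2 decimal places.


Yield = (moles product / moles consumed) * 100%
Yield = (62 / 81) * 100
Yield = 0.7654 * 100
Yield = 76.54%


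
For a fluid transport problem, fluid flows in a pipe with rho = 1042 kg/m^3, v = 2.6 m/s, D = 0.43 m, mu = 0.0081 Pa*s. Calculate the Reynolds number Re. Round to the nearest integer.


Re = rho * v * D / mu
Re = 1042 * 2.6 * 0.43 / 0.0081
Re = 1164.956 / 0.0081
Re = 143822


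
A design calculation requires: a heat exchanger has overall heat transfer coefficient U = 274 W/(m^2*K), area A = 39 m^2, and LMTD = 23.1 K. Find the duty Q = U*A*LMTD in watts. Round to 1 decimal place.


Q = U * A * LMTD
Q = 274 * 39 * 23.1
Q = 246846.6 W


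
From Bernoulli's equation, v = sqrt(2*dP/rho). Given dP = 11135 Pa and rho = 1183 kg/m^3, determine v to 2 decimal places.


v = sqrt(2*dP/rho)
v = sqrt(2*11135/1183)
v = sqrt(18.825021)
v = 4.34 m/s


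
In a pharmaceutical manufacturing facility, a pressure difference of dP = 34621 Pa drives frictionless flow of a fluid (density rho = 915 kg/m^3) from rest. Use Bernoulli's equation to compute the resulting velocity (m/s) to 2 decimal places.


v = sqrt(2*dP/rho)
v = sqrt(2*34621/915)
v = sqrt(75.674317)
v = 8.70 m/s


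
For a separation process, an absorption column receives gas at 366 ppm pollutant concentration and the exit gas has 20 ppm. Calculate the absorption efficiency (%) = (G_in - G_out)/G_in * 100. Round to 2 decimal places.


Efficiency = (G_in - G_out) / G_in * 100%
Efficiency = (366 - 20) / 366 * 100
Efficiency = 346 / 366 * 100
Efficiency = 94.54%


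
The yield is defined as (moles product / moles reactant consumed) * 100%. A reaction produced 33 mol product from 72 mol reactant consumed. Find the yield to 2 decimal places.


Yield = (moles product / moles consumed) * 100%
Yield = (33 / 72) * 100
Yield = 0.4583 * 100
Yield = 45.83%


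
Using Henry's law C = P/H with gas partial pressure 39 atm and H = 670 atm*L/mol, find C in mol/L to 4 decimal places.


C = P / H
C = 39 / 670
C = 0.0582 mol/L


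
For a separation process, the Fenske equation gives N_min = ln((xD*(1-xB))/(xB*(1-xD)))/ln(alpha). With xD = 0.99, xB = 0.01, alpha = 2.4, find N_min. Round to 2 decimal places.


N_min = ln((xD*(1-xB))/(xB*(1-xD))) / ln(alpha)
Numerator inside ln: 0.9801 / 0.0001 = 9801.0
ln(9801.0) = 9.19024
ln(alpha) = ln(2.4) = 0.875469
N_min = 9.19024 / 0.875469 = 10.50


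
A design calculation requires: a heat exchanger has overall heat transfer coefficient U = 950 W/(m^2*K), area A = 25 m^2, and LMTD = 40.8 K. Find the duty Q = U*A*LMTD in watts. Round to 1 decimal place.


Q = U * A * LMTD
Q = 950 * 25 * 40.8
Q = 969000.0 W
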